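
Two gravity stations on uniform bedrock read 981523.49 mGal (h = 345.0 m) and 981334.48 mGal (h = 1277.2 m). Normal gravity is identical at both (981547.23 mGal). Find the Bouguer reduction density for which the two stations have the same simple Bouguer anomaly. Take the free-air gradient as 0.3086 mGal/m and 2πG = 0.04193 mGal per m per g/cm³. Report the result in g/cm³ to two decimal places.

Δg_obs = 981334.48 − 981523.49 = -189.01 mGal over Δh = 1277.2 − 345.0 = 932.2 m
Equal Bouguer anomalies ⇒ Δg_obs + (0.3086 − 0.04193ρ)·Δh = 0
0.3086 − 0.04193ρ = −Δg_obs/Δh = 0.20276
ρ = (0.3086 − 0.20276) / 0.04193 = 2.52 g/cm³

2.52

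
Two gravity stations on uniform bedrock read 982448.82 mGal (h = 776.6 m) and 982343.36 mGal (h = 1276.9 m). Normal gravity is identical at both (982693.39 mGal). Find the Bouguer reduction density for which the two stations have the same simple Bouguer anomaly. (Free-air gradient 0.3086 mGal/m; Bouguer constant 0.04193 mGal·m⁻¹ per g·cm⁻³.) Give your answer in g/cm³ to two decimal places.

Δg_obs = 982343.36 − 982448.82 = -105.46 mGal over Δh = 1276.9 − 776.6 = 500.3 m
Equal Bouguer anomalies ⇒ Δg_obs + (0.3086 − 0.04193ρ)·Δh = 0
0.3086 − 0.04193ρ = −Δg_obs/Δh = 0.21079
ρ = (0.3086 − 0.21079) / 0.04193 = 2.33 g/cm³

2.33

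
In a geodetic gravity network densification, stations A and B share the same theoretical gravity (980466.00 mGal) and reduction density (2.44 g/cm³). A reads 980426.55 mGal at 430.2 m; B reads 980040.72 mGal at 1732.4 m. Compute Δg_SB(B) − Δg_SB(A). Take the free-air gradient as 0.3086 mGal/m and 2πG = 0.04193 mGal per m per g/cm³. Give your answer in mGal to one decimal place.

Δg_SB(A) = 980426.55 − 980466.00 + 0.3086×430.2 − 0.04193×2.44×430.2 = 49.30 mGal
Δg_SB(B) = 980040.72 − 980466.00 + 0.3086×1732.4 − 0.04193×2.44×1732.4 = -67.90 mGal
Difference = -67.90 − (49.30) = -117.20 mGal

-117.2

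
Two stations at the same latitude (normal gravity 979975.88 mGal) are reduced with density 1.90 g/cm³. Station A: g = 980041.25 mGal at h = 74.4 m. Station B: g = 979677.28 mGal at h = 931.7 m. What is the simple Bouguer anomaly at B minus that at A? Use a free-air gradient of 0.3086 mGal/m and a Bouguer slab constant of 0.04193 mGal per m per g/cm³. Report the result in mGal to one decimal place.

Δg_SB(A) = 980041.25 − 979975.88 + 0.3086×74.4 − 0.04193×1.90×74.4 = 82.40 mGal
Δg_SB(B) = 979677.28 − 979975.88 + 0.3086×931.7 − 0.04193×1.90×931.7 = -85.30 mGal
Difference = -85.30 − (82.40) = -167.70 mGal

-167.7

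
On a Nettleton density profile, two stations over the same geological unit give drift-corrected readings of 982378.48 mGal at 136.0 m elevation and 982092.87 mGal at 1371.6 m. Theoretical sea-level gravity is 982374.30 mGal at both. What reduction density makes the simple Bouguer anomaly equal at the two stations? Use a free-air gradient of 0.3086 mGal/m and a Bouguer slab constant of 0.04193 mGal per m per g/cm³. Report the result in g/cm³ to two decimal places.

Δg_obs = 982092.87 − 982378.48 = -285.61 mGal over Δh = 1371.6 − 136.0 = 1235.6 m
Equal Bouguer anomalies ⇒ Δg_obs + (0.3086 − 0.04193ρ)·Δh = 0
0.3086 − 0.04193ρ = −Δg_obs/Δh = 0.23115
ρ = (0.3086 − 0.23115) / 0.04193 = 1.85 g/cm³

1.85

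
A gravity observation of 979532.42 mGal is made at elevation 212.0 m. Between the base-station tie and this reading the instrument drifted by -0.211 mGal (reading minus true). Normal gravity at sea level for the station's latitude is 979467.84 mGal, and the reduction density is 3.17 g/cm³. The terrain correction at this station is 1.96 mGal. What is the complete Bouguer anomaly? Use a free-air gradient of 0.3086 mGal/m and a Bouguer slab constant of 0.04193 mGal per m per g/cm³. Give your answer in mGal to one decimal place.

Drift-corrected reading = 979532.42 − (-0.211) = 979532.631 mGal
Free-air correction = 0.3086 × 212.0 = 65.42 mGal
Free-air anomaly = 979532.631 − 979467.84 + (65.42) = 130.211 mGal
Bouguer slab correction = 0.04193 × 3.17 × 212.0 = 28.18 mGal
Simple Bouguer anomaly = 130.211 − (28.18) = 102.031 mGal
Complete Bouguer anomaly = 102.031 + 1.96 = 103.991 mGal

104.0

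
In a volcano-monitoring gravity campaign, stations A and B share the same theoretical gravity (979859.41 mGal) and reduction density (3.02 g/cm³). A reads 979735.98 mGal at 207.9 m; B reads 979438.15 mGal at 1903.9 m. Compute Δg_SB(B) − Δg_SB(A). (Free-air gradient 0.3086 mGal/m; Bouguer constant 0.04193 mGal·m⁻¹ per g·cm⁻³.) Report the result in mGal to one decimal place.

Δg_SB(A) = 979735.98 − 979859.41 + 0.3086×207.9 − 0.04193×3.02×207.9 = -85.60 mGal
Δg_SB(B) = 979438.15 − 979859.41 + 0.3086×1903.9 − 0.04193×3.02×1903.9 = -74.80 mGal
Difference = -74.80 − (-85.60) = 10.80 mGal

10.8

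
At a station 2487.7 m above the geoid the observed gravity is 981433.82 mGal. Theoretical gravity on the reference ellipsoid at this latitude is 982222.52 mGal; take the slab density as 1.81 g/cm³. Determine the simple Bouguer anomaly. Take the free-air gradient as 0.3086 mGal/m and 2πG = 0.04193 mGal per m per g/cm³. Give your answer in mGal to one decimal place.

Free-air correction = 0.3086 × 2487.7 = 767.70 mGal
Free-air anomaly = 981433.82 − 982222.52 + (767.70) = -21.00 mGal
Bouguer slab correction = 0.04193 × 1.81 × 2487.7 = 188.80 mGal
Simple Bouguer anomaly = -21.00 − (188.80) = -209.80 mGal

-209.8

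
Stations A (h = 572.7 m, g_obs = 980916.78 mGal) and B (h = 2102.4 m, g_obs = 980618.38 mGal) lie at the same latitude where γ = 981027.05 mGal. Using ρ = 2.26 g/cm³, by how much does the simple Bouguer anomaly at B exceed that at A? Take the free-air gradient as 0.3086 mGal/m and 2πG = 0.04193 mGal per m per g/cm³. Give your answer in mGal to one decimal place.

Δg_SB(A) = 980916.78 − 981027.05 + 0.3086×572.7 − 0.04193×2.26×572.7 = 12.20 mGal
Δg_SB(B) = 980618.38 − 981027.05 + 0.3086×2102.4 − 0.04193×2.26×2102.4 = 40.90 mGal
Difference = 40.90 − (12.20) = 28.70 mGal

28.7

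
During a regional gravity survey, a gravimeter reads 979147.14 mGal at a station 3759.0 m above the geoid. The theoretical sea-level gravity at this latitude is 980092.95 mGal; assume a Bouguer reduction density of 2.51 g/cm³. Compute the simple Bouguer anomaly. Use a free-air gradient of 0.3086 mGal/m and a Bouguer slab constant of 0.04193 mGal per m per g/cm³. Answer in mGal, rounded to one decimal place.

Free-air correction = 0.3086 × 3759.0 = 1160.03 mGal
Free-air anomaly = 979147.14 − 980092.95 + (1160.03) = 214.22 mGal
Bouguer slab correction = 0.04193 × 2.51 × 3759.0 = 395.61 mGal
Simple Bouguer anomaly = 214.22 − (395.61) = -181.39 mGal

-181.4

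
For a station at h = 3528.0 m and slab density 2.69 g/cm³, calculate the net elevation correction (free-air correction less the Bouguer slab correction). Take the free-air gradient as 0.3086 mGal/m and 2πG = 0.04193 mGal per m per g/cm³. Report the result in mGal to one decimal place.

Combined gradient = 0.3086 − 0.04193 × 2.69 = 0.1958083 mGal/m
Combined elevation correction = 0.1958083 × 3528.0 = 690.8 mGal

690.8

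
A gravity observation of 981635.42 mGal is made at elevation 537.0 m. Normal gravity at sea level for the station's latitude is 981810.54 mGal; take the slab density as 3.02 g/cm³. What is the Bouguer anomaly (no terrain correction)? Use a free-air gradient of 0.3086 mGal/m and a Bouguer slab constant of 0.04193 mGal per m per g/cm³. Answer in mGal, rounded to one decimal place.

-77.4

Free-air correction = 0.3086 × 537.0 = 165.72 mGal
Free-air anomaly = 981635.42 − 981810.54 + (165.72) = -9.40 mGal
Bouguer slab correction = 0.04193 × 3.02 × 537.0 = 68.00 mGal
Simple Bouguer anomaly = -9.40 − (68.00) = -77.40 mGal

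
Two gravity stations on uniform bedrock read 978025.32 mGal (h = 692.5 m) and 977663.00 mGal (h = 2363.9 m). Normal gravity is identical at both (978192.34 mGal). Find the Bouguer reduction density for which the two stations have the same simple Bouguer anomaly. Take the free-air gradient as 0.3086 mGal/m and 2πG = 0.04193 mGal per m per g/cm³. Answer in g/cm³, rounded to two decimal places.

Δg_obs = 977663.00 − 978025.32 = -362.32 mGal over Δh = 2363.9 − 692.5 = 1671.4 m
Equal Bouguer anomalies ⇒ Δg_obs + (0.3086 − 0.04193ρ)·Δh = 0
0.3086 − 0.04193ρ = −Δg_obs/Δh = 0.21678
ρ = (0.3086 − 0.21678) / 0.04193 = 2.19 g/cm³

2.19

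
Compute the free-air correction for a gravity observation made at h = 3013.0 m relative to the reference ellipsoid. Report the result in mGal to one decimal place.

Free-air correction = 0.3086 × 3013.0 = 929.8 mGal

929.8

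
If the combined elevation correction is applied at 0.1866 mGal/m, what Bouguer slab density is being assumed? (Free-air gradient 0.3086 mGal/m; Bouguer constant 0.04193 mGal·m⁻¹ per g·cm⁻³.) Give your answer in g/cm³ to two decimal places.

2.91

0.1866 = 0.3086 − 0.04193 × ρ
ρ = (0.3086 − 0.1866) / 0.04193 = 2.91 g/cm³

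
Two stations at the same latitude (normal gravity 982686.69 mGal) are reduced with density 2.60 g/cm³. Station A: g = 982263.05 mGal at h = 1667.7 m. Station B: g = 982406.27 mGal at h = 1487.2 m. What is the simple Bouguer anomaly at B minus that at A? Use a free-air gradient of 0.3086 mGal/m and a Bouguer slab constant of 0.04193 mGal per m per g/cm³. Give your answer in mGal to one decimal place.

107.2

Δg_SB(A) = 982263.05 − 982686.69 + 0.3086×1667.7 − 0.04193×2.60×1667.7 = -90.80 mGal
Δg_SB(B) = 982406.27 − 982686.69 + 0.3086×1487.2 − 0.04193×2.60×1487.2 = 16.40 mGal
Difference = 16.40 − (-90.80) = 107.20 mGal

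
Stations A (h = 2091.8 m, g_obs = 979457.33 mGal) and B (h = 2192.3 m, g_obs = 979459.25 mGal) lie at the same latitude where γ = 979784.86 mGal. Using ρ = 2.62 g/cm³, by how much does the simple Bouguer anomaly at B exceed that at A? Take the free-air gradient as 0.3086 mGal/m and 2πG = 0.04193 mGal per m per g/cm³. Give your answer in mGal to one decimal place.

Δg_SB(A) = 979457.33 − 979784.86 + 0.3086×2091.8 − 0.04193×2.62×2091.8 = 88.20 mGal
Δg_SB(B) = 979459.25 − 979784.86 + 0.3086×2192.3 − 0.04193×2.62×2192.3 = 110.10 mGal
Difference = 110.10 − (88.20) = 21.90 mGal

21.9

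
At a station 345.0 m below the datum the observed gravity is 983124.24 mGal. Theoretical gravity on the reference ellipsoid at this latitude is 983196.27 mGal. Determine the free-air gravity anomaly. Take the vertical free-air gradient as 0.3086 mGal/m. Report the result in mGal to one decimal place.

Free-air correction = 0.3086 × -345.0 = -106.47 mGal
Free-air anomaly = 983124.24 − 983196.27 + (-106.47) = -178.50 mGal

-178.5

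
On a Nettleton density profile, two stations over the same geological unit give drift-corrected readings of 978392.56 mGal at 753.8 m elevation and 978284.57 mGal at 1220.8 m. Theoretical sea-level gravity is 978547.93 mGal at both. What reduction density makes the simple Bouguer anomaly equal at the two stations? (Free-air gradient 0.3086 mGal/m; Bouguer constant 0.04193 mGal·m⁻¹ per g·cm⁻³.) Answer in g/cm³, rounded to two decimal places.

Δg_obs = 978284.57 − 978392.56 = -107.99 mGal over Δh = 1220.8 − 753.8 = 467.0 m
Equal Bouguer anomalies ⇒ Δg_obs + (0.3086 − 0.04193ρ)·Δh = 0
0.3086 − 0.04193ρ = −Δg_obs/Δh = 0.23124
ρ = (0.3086 − 0.23124) / 0.04193 = 1.84 g/cm³

1.84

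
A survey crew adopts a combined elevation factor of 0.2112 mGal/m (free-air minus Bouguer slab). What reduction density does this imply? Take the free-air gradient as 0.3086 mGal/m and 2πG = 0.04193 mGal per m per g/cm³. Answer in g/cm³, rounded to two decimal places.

2.32

0.2112 = 0.3086 − 0.04193 × ρ
ρ = (0.3086 − 0.2112) / 0.04193 = 2.32 g/cm³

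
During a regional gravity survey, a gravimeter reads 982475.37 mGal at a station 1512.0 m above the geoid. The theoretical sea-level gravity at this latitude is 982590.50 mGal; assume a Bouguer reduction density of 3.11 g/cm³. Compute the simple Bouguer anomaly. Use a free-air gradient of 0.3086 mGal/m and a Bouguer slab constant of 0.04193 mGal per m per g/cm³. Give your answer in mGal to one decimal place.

Free-air correction = 0.3086 × 1512.0 = 466.60 mGal
Free-air anomaly = 982475.37 − 982590.50 + (466.60) = 351.47 mGal
Bouguer slab correction = 0.04193 × 3.11 × 1512.0 = 197.17 mGal
Simple Bouguer anomaly = 351.47 − (197.17) = 154.30 mGal

154.3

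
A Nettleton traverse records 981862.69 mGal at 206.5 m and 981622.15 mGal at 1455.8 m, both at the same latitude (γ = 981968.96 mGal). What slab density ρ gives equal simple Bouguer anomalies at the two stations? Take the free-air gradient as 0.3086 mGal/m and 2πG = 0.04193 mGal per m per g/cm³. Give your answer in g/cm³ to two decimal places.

2.77

Δg_obs = 981622.15 − 981862.69 = -240.54 mGal over Δh = 1455.8 − 206.5 = 1249.3 m
Equal Bouguer anomalies ⇒ Δg_obs + (0.3086 − 0.04193ρ)·Δh = 0
0.3086 − 0.04193ρ = −Δg_obs/Δh = 0.19254
ρ = (0.3086 − 0.19254) / 0.04193 = 2.77 g/cm³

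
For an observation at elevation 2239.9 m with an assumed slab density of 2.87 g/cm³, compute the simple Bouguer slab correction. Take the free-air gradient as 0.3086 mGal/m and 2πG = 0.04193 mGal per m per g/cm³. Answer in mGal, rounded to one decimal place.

269.5

Bouguer slab correction = 0.04193 × 2.87 × 2239.9 = 269.5 mGal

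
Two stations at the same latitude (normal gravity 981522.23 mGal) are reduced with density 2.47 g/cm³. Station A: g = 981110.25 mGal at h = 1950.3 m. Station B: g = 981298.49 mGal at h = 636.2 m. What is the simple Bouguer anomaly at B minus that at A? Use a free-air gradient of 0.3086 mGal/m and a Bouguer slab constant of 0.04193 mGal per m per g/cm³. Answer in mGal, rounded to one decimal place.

-81.2

Δg_SB(A) = 981110.25 − 981522.23 + 0.3086×1950.3 − 0.04193×2.47×1950.3 = -12.10 mGal
Δg_SB(B) = 981298.49 − 981522.23 + 0.3086×636.2 − 0.04193×2.47×636.2 = -93.30 mGal
Difference = -93.30 − (-12.10) = -81.20 mGal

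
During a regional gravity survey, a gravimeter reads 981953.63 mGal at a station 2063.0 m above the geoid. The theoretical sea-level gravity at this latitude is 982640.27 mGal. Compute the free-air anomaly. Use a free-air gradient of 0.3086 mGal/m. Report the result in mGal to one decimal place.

Free-air correction = 0.3086 × 2063.0 = 636.64 mGal
Free-air anomaly = 981953.63 − 982640.27 + (636.64) = -50.00 mGal

-50.0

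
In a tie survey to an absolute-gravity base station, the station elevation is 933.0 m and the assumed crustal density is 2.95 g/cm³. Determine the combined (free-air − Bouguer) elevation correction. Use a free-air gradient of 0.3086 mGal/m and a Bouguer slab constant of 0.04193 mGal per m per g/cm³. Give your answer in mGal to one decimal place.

172.5

Combined gradient = 0.3086 − 0.04193 × 2.95 = 0.1849065 mGal/m
Combined elevation correction = 0.1849065 × 933.0 = 172.5 mGal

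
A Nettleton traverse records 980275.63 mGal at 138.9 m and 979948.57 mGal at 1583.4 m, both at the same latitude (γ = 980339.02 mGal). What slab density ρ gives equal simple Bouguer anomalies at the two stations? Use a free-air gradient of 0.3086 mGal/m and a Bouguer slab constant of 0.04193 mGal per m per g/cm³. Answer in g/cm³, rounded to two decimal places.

Δg_obs = 979948.57 − 980275.63 = -327.06 mGal over Δh = 1583.4 − 138.9 = 1444.5 m
Equal Bouguer anomalies ⇒ Δg_obs + (0.3086 − 0.04193ρ)·Δh = 0
0.3086 − 0.04193ρ = −Δg_obs/Δh = 0.22642
ρ = (0.3086 − 0.22642) / 0.04193 = 1.96 g/cm³

1.96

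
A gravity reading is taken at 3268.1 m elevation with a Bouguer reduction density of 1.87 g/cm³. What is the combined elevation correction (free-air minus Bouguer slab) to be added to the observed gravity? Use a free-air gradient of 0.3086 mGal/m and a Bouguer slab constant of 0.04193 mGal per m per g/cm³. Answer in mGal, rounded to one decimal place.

752.3

Combined gradient = 0.3086 − 0.04193 × 1.87 = 0.2301909 mGal/m
Combined elevation correction = 0.2301909 × 3268.1 = 752.3 mGal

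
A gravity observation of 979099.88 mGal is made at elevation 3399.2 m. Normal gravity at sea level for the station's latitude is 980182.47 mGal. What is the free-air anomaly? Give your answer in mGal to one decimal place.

-33.6

Free-air correction = 0.3086 × 3399.2 = 1048.99 mGal
Free-air anomaly = 979099.88 − 980182.47 + (1048.99) = -33.60 mGal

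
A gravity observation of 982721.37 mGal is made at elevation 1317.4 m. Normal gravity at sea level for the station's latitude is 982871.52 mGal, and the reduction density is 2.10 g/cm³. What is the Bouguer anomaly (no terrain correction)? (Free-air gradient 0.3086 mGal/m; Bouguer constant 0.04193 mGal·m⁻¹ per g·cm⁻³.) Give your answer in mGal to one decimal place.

140.4

Free-air correction = 0.3086 × 1317.4 = 406.55 mGal
Free-air anomaly = 982721.37 − 982871.52 + (406.55) = 256.40 mGal
Bouguer slab correction = 0.04193 × 2.10 × 1317.4 = 116.00 mGal
Simple Bouguer anomaly = 256.40 − (116.00) = 140.40 mGal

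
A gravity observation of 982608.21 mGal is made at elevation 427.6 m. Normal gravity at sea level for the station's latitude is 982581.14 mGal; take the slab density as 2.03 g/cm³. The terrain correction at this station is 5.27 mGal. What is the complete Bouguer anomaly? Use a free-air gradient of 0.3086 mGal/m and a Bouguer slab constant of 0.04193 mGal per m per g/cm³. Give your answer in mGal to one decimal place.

127.9

Free-air correction = 0.3086 × 427.6 = 131.96 mGal
Free-air anomaly = 982608.21 − 982581.14 + (131.96) = 159.03 mGal
Bouguer slab correction = 0.04193 × 2.03 × 427.6 = 36.40 mGal
Simple Bouguer anomaly = 159.03 − (36.40) = 122.63 mGal
Complete Bouguer anomaly = 122.63 + 5.27 = 127.90 mGal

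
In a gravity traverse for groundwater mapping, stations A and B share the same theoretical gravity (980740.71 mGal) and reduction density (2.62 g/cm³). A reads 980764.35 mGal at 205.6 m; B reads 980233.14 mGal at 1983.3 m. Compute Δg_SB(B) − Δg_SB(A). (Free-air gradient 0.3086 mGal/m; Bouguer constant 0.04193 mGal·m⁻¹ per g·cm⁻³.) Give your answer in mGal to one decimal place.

Δg_SB(A) = 980764.35 − 980740.71 + 0.3086×205.6 − 0.04193×2.62×205.6 = 64.50 mGal
Δg_SB(B) = 980233.14 − 980740.71 + 0.3086×1983.3 − 0.04193×2.62×1983.3 = -113.40 mGal
Difference = -113.40 − (64.50) = -177.90 mGal

-177.9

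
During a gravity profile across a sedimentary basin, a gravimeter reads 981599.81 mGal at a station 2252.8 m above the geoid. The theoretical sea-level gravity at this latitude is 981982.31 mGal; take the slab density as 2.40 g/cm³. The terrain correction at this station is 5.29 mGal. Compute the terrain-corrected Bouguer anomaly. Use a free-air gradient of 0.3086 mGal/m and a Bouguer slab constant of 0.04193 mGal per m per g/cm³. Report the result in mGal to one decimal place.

Free-air correction = 0.3086 × 2252.8 = 695.21 mGal
Free-air anomaly = 981599.81 − 981982.31 + (695.21) = 312.71 mGal
Bouguer slab correction = 0.04193 × 2.40 × 2252.8 = 226.70 mGal
Simple Bouguer anomaly = 312.71 − (226.70) = 86.01 mGal
Complete Bouguer anomaly = 86.01 + 5.29 = 91.30 mGal

91.3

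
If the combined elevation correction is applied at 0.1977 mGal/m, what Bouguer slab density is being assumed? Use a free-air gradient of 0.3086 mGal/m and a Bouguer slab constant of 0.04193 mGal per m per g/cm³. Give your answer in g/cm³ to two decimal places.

0.1977 = 0.3086 − 0.04193 × ρ
ρ = (0.3086 − 0.1977) / 0.04193 = 2.64 g/cm³

2.64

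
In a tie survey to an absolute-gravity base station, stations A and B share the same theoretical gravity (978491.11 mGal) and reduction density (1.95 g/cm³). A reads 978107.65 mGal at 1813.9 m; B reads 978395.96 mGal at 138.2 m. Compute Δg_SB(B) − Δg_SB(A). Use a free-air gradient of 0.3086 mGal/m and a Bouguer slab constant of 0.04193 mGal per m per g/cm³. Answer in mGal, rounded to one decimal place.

-91.8

Δg_SB(A) = 978107.65 − 978491.11 + 0.3086×1813.9 − 0.04193×1.95×1813.9 = 28.00 mGal
Δg_SB(B) = 978395.96 − 978491.11 + 0.3086×138.2 − 0.04193×1.95×138.2 = -63.80 mGal
Difference = -63.80 − (28.00) = -91.80 mGal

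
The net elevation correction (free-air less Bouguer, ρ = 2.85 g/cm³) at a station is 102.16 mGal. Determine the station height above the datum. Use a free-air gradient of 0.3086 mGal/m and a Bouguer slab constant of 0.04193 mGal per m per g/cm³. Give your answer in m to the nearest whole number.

Combined gradient = 0.3086 − 0.04193 × 2.85 = 0.1890995 mGal/m
h = 102.16 / 0.1890995 = 540.24 m

540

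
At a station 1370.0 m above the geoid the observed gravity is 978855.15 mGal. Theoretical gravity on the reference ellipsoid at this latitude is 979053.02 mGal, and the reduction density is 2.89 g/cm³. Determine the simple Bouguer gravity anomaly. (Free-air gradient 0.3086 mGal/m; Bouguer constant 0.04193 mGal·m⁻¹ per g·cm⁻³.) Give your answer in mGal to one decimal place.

58.9

Free-air correction = 0.3086 × 1370.0 = 422.78 mGal
Free-air anomaly = 978855.15 − 979053.02 + (422.78) = 224.91 mGal
Bouguer slab correction = 0.04193 × 2.89 × 1370.0 = 166.01 mGal
Simple Bouguer anomaly = 224.91 − (166.01) = 58.90 mGal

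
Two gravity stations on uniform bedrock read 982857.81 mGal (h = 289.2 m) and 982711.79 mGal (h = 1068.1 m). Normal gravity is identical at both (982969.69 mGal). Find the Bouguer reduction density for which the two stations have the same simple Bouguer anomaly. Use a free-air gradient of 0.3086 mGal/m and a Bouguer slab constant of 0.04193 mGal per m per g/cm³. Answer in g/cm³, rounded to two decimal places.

2.89

Δg_obs = 982711.79 − 982857.81 = -146.02 mGal over Δh = 1068.1 − 289.2 = 778.9 m
Equal Bouguer anomalies ⇒ Δg_obs + (0.3086 − 0.04193ρ)·Δh = 0
0.3086 − 0.04193ρ = −Δg_obs/Δh = 0.18747
ρ = (0.3086 − 0.18747) / 0.04193 = 2.89 g/cm³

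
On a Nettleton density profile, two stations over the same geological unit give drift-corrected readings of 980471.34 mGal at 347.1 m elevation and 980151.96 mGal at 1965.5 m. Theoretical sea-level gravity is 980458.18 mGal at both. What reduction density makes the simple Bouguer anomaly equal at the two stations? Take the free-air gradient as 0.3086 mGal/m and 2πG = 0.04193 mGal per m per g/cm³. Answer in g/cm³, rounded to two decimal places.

Δg_obs = 980151.96 − 980471.34 = -319.38 mGal over Δh = 1965.5 − 347.1 = 1618.4 m
Equal Bouguer anomalies ⇒ Δg_obs + (0.3086 − 0.04193ρ)·Δh = 0
0.3086 − 0.04193ρ = −Δg_obs/Δh = 0.19734
ρ = (0.3086 − 0.19734) / 0.04193 = 2.65 g/cm³

2.65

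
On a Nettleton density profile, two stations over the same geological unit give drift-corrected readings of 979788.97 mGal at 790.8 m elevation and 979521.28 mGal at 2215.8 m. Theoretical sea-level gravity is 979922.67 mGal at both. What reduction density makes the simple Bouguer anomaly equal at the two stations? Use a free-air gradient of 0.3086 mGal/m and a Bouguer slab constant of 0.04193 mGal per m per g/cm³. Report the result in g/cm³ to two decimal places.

Δg_obs = 979521.28 − 979788.97 = -267.69 mGal over Δh = 2215.8 − 790.8 = 1425.0 m
Equal Bouguer anomalies ⇒ Δg_obs + (0.3086 − 0.04193ρ)·Δh = 0
0.3086 − 0.04193ρ = −Δg_obs/Δh = 0.18785
ρ = (0.3086 − 0.18785) / 0.04193 = 2.88 g/cm³

2.88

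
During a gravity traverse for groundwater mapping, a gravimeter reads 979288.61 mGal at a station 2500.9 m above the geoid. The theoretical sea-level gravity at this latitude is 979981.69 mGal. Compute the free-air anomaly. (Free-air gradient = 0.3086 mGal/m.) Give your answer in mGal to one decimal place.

Free-air correction = 0.3086 × 2500.9 = 771.78 mGal
Free-air anomaly = 979288.61 − 979981.69 + (771.78) = 78.70 mGal

78.7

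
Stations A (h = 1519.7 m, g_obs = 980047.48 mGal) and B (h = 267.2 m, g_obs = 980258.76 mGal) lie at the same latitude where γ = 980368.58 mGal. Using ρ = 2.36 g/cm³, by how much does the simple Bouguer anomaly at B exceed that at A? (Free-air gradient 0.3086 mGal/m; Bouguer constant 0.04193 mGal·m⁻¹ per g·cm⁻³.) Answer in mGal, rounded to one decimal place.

Δg_SB(A) = 980047.48 − 980368.58 + 0.3086×1519.7 − 0.04193×2.36×1519.7 = -2.50 mGal
Δg_SB(B) = 980258.76 − 980368.58 + 0.3086×267.2 − 0.04193×2.36×267.2 = -53.80 mGal
Difference = -53.80 − (-2.50) = -51.30 mGal

-51.3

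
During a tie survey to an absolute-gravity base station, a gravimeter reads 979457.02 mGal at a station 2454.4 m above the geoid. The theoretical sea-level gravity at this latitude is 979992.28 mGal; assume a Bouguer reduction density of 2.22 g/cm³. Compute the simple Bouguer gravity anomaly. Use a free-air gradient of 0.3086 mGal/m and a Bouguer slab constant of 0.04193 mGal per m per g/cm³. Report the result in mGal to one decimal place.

-6.3

Free-air correction = 0.3086 × 2454.4 = 757.43 mGal
Free-air anomaly = 979457.02 − 979992.28 + (757.43) = 222.17 mGal
Bouguer slab correction = 0.04193 × 2.22 × 2454.4 = 228.47 mGal
Simple Bouguer anomaly = 222.17 − (228.47) = -6.30 mGal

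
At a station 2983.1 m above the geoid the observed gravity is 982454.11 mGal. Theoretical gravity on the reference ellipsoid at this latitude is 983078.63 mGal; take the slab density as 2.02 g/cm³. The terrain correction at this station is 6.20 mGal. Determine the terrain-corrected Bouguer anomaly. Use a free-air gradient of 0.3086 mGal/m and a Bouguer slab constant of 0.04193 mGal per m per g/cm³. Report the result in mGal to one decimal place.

49.6

Free-air correction = 0.3086 × 2983.1 = 920.58 mGal
Free-air anomaly = 982454.11 − 983078.63 + (920.58) = 296.06 mGal
Bouguer slab correction = 0.04193 × 2.02 × 2983.1 = 252.66 mGal
Simple Bouguer anomaly = 296.06 − (252.66) = 43.40 mGal
Complete Bouguer anomaly = 43.40 + 6.20 = 49.60 mGal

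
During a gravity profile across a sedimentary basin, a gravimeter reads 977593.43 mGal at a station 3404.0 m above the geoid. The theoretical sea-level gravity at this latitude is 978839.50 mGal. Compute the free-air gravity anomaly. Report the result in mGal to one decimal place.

Free-air correction = 0.3086 × 3404.0 = 1050.47 mGal
Free-air anomaly = 977593.43 − 978839.50 + (1050.47) = -195.60 mGal

-195.6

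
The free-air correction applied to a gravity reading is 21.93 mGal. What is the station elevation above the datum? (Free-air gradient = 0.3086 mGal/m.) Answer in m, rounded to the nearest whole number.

h = 21.93 / 0.3086 = 71.06 m

71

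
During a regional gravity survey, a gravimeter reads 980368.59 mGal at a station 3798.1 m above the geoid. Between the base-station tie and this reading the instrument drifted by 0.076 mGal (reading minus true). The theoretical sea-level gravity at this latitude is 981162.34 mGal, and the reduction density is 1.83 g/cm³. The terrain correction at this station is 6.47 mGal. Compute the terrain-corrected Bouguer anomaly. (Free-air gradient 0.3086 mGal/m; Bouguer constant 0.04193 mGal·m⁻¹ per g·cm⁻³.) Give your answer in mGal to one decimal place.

93.3

Drift-corrected reading = 980368.59 − (0.076) = 980368.514 mGal
Free-air correction = 0.3086 × 3798.1 = 1172.09 mGal
Free-air anomaly = 980368.514 − 981162.34 + (1172.09) = 378.264 mGal
Bouguer slab correction = 0.04193 × 1.83 × 3798.1 = 291.44 mGal
Simple Bouguer anomaly = 378.264 − (291.44) = 86.824 mGal
Complete Bouguer anomaly = 86.824 + 6.47 = 93.294 mGal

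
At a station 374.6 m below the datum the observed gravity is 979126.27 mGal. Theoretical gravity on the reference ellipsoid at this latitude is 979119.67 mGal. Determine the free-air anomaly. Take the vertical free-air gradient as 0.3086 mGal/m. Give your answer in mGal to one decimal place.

Free-air correction = 0.3086 × -374.6 = -115.60 mGal
Free-air anomaly = 979126.27 − 979119.67 + (-115.60) = -109.00 mGal

-109.0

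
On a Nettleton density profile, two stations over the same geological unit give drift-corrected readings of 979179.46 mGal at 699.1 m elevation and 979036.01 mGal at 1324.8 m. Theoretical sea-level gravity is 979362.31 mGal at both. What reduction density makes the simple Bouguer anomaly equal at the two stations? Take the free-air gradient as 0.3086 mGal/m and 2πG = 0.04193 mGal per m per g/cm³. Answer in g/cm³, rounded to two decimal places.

1.89

Δg_obs = 979036.01 − 979179.46 = -143.45 mGal over Δh = 1324.8 − 699.1 = 625.7 m
Equal Bouguer anomalies ⇒ Δg_obs + (0.3086 − 0.04193ρ)·Δh = 0
0.3086 − 0.04193ρ = −Δg_obs/Δh = 0.22926
ρ = (0.3086 − 0.22926) / 0.04193 = 1.89 g/cm³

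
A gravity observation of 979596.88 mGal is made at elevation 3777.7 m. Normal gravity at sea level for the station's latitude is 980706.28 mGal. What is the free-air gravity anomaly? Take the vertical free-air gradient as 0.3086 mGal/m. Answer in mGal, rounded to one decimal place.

Free-air correction = 0.3086 × 3777.7 = 1165.80 mGal
Free-air anomaly = 979596.88 − 980706.28 + (1165.80) = 56.40 mGal

56.4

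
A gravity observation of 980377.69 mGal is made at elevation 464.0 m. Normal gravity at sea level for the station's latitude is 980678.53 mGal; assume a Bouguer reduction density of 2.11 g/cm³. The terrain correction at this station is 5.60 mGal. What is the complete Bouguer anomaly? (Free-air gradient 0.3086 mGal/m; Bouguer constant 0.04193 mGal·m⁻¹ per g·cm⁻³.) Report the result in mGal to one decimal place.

-193.1

Free-air correction = 0.3086 × 464.0 = 143.19 mGal
Free-air anomaly = 980377.69 − 980678.53 + (143.19) = -157.65 mGal
Bouguer slab correction = 0.04193 × 2.11 × 464.0 = 41.05 mGal
Simple Bouguer anomaly = -157.65 − (41.05) = -198.70 mGal
Complete Bouguer anomaly = -198.70 + 5.60 = -193.10 mGal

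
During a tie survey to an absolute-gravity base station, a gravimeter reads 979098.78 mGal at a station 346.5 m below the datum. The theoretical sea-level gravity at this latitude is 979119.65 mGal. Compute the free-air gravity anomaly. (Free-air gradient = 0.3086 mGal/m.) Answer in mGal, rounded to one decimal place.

Free-air correction = 0.3086 × -346.5 = -106.93 mGal
Free-air anomaly = 979098.78 − 979119.65 + (-106.93) = -127.80 mGal

-127.8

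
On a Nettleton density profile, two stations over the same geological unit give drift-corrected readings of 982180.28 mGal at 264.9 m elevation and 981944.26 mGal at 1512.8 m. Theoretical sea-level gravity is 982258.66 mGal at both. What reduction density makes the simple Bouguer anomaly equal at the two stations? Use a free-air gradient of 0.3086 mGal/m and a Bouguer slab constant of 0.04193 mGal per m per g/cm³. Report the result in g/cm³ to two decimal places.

Δg_obs = 981944.26 − 982180.28 = -236.02 mGal over Δh = 1512.8 − 264.9 = 1247.9 m
Equal Bouguer anomalies ⇒ Δg_obs + (0.3086 − 0.04193ρ)·Δh = 0
0.3086 − 0.04193ρ = −Δg_obs/Δh = 0.18913
ρ = (0.3086 − 0.18913) / 0.04193 = 2.85 g/cm³

2.85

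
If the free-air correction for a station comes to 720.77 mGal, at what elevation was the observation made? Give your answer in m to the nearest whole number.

2336

h = 720.77 / 0.3086 = 2335.61 m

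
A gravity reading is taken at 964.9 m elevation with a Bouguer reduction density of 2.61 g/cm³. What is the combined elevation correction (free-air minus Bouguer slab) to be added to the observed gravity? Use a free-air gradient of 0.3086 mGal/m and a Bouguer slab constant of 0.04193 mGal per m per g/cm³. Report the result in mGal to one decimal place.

Combined gradient = 0.3086 − 0.04193 × 2.61 = 0.1991627 mGal/m
Combined elevation correction = 0.1991627 × 964.9 = 192.2 mGal

192.2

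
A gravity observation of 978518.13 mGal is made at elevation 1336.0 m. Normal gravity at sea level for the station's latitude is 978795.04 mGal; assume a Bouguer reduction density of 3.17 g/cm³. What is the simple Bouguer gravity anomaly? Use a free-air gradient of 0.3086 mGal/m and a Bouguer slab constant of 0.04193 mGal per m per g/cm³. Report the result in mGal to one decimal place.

-42.2

Free-air correction = 0.3086 × 1336.0 = 412.29 mGal
Free-air anomaly = 978518.13 − 978795.04 + (412.29) = 135.38 mGal
Bouguer slab correction = 0.04193 × 3.17 × 1336.0 = 177.58 mGal
Simple Bouguer anomaly = 135.38 − (177.58) = -42.20 mGal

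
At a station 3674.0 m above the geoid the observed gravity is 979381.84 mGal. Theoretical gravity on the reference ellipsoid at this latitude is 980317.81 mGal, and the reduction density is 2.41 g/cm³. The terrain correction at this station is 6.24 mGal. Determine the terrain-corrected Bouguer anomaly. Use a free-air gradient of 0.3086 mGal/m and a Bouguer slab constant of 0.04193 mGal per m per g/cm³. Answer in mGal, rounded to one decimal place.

Free-air correction = 0.3086 × 3674.0 = 1133.80 mGal
Free-air anomaly = 979381.84 − 980317.81 + (1133.80) = 197.83 mGal
Bouguer slab correction = 0.04193 × 2.41 × 3674.0 = 371.26 mGal
Simple Bouguer anomaly = 197.83 − (371.26) = -173.43 mGal
Complete Bouguer anomaly = -173.43 + 6.24 = -167.19 mGal

-167.2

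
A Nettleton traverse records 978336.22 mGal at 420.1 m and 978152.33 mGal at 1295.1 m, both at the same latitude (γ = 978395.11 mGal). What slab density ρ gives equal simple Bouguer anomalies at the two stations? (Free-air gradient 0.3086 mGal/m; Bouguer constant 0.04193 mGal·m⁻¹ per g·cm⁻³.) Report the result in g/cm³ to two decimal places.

Δg_obs = 978152.33 − 978336.22 = -183.89 mGal over Δh = 1295.1 − 420.1 = 875.0 m
Equal Bouguer anomalies ⇒ Δg_obs + (0.3086 − 0.04193ρ)·Δh = 0
0.3086 − 0.04193ρ = −Δg_obs/Δh = 0.21016
ρ = (0.3086 − 0.21016) / 0.04193 = 2.35 g/cm³

2.35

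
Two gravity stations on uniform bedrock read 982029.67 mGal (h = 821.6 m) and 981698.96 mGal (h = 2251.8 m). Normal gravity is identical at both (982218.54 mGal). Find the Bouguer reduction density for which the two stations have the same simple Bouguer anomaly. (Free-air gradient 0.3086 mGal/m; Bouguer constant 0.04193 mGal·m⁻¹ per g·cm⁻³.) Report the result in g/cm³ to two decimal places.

Δg_obs = 981698.96 − 982029.67 = -330.71 mGal over Δh = 2251.8 − 821.6 = 1430.2 m
Equal Bouguer anomalies ⇒ Δg_obs + (0.3086 − 0.04193ρ)·Δh = 0
0.3086 − 0.04193ρ = −Δg_obs/Δh = 0.23123
ρ = (0.3086 − 0.23123) / 0.04193 = 1.85 g/cm³

1.85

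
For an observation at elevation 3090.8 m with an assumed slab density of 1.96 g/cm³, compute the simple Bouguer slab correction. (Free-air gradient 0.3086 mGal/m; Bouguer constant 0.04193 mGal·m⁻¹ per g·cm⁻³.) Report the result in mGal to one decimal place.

Bouguer slab correction = 0.04193 × 1.96 × 3090.8 = 254.0 mGal

254.0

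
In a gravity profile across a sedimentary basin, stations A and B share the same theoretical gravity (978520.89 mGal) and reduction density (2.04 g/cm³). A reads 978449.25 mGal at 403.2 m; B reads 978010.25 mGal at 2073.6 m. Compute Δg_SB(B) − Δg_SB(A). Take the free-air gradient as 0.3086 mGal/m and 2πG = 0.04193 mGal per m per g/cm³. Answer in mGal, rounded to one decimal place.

Δg_SB(A) = 978449.25 − 978520.89 + 0.3086×403.2 − 0.04193×2.04×403.2 = 18.30 mGal
Δg_SB(B) = 978010.25 − 978520.89 + 0.3086×2073.6 − 0.04193×2.04×2073.6 = -48.10 mGal
Difference = -48.10 − (18.30) = -66.40 mGal

-66.4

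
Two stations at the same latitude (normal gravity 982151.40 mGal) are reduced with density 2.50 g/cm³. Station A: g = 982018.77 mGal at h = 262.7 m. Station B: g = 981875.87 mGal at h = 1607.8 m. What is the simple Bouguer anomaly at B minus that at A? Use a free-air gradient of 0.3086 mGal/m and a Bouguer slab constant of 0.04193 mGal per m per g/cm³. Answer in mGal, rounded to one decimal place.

Δg_SB(A) = 982018.77 − 982151.40 + 0.3086×262.7 − 0.04193×2.50×262.7 = -79.10 mGal
Δg_SB(B) = 981875.87 − 982151.40 + 0.3086×1607.8 − 0.04193×2.50×1607.8 = 52.10 mGal
Difference = 52.10 − (-79.10) = 131.20 mGal

131.2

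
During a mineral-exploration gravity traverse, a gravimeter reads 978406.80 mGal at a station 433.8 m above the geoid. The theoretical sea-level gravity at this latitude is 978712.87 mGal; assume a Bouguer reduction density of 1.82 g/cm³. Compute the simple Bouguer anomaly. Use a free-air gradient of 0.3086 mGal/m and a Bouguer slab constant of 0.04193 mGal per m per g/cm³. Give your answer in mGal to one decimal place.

Free-air correction = 0.3086 × 433.8 = 133.87 mGal
Free-air anomaly = 978406.80 − 978712.87 + (133.87) = -172.20 mGal
Bouguer slab correction = 0.04193 × 1.82 × 433.8 = 33.10 mGal
Simple Bouguer anomaly = -172.20 − (33.10) = -205.30 mGal

-205.3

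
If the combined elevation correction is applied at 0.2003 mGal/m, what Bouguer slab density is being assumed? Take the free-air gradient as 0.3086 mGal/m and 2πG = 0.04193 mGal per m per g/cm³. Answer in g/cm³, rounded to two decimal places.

2.58

0.2003 = 0.3086 − 0.04193 × ρ
ρ = (0.3086 − 0.2003) / 0.04193 = 2.58 g/cm³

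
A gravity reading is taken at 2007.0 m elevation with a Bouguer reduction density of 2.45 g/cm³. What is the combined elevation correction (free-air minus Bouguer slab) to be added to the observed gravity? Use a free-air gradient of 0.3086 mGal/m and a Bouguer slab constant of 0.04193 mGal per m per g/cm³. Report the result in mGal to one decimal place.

413.2

Combined gradient = 0.3086 − 0.04193 × 2.45 = 0.2058715 mGal/m
Combined elevation correction = 0.2058715 × 2007.0 = 413.2 mGal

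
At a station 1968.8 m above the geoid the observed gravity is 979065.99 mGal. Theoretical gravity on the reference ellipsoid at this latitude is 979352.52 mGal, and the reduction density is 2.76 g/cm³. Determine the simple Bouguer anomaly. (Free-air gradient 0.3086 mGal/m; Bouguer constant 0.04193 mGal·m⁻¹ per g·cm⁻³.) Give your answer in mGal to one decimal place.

93.2

Free-air correction = 0.3086 × 1968.8 = 607.57 mGal
Free-air anomaly = 979065.99 − 979352.52 + (607.57) = 321.04 mGal
Bouguer slab correction = 0.04193 × 2.76 × 1968.8 = 227.84 mGal
Simple Bouguer anomaly = 321.04 − (227.84) = 93.20 mGal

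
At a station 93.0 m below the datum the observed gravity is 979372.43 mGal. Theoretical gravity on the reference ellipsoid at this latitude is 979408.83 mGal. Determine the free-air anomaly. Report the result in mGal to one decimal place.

Free-air correction = 0.3086 × -93.0 = -28.70 mGal
Free-air anomaly = 979372.43 − 979408.83 + (-28.70) = -65.10 mGal

-65.1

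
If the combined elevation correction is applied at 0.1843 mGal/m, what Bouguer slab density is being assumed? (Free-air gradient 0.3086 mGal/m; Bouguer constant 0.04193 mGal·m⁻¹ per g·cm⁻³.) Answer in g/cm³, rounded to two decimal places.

0.1843 = 0.3086 − 0.04193 × ρ
ρ = (0.3086 − 0.1843) / 0.04193 = 2.96 g/cm³

2.96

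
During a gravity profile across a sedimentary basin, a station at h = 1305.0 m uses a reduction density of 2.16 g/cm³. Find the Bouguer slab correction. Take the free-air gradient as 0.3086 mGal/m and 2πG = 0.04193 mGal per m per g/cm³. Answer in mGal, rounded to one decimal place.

Bouguer slab correction = 0.04193 × 2.16 × 1305.0 = 118.2 mGal

118.2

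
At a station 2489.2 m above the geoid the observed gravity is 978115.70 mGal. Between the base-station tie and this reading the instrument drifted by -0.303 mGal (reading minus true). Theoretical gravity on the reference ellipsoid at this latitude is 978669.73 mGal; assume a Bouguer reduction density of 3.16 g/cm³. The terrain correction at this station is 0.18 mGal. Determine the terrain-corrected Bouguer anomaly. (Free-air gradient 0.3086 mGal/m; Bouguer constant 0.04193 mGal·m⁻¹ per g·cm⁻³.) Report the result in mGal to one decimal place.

-115.2

Drift-corrected reading = 978115.70 − (-0.303) = 978116.003 mGal
Free-air correction = 0.3086 × 2489.2 = 768.17 mGal
Free-air anomaly = 978116.003 − 978669.73 + (768.17) = 214.443 mGal
Bouguer slab correction = 0.04193 × 3.16 × 2489.2 = 329.82 mGal
Simple Bouguer anomaly = 214.443 − (329.82) = -115.377 mGal
Complete Bouguer anomaly = -115.377 + 0.18 = -115.197 mGal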